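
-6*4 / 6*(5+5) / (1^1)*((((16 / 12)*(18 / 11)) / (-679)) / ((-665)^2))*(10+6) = 3072 / 660595705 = 0.00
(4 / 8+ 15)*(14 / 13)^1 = 217 / 13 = 16.69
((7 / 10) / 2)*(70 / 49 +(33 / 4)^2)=7783 / 320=24.32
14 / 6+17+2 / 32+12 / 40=19.70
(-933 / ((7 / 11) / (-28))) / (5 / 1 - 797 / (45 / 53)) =-461835 / 10504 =-43.97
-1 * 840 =-840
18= 18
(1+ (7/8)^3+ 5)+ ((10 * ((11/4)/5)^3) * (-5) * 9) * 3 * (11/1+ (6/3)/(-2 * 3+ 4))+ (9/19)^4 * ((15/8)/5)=-149420758937/66724352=-2239.37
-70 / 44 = -35 / 22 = -1.59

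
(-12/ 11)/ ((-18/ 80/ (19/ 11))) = 3040/ 363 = 8.37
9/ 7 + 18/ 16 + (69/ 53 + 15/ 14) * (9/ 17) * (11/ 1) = 818991/ 50456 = 16.23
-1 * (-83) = 83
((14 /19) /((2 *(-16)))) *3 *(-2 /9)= 7 /456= 0.02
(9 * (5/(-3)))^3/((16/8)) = -1687.50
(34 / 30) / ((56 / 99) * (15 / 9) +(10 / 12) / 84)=94248 / 79225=1.19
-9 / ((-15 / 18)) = 54 / 5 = 10.80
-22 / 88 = -1 / 4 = -0.25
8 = 8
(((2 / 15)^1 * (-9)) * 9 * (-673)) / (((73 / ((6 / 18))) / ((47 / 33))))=189786 / 4015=47.27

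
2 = 2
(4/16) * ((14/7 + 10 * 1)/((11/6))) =18/11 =1.64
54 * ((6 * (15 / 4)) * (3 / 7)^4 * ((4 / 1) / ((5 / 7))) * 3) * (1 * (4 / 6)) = 157464 / 343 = 459.08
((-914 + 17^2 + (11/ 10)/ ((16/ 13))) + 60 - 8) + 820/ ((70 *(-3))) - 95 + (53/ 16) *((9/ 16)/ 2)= -36023467/ 53760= -670.08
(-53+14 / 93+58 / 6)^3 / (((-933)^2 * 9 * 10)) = -32385538048 / 31508276425785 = -0.00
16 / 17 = 0.94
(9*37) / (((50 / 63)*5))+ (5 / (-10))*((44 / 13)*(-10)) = 327727 / 3250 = 100.84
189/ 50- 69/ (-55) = 2769/ 550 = 5.03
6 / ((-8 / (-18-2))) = 15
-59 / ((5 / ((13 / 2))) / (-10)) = 767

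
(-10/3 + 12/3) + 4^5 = 3074/3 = 1024.67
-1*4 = -4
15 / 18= 5 / 6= 0.83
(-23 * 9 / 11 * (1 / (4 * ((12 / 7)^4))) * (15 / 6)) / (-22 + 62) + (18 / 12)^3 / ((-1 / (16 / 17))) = -88527655 / 27574272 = -3.21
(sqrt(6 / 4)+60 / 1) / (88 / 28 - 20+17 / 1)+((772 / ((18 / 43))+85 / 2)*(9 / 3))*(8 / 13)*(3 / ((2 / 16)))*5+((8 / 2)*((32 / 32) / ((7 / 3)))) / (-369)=7*sqrt(6) / 2+4683168368 / 11193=418410.11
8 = 8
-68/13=-5.23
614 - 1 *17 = 597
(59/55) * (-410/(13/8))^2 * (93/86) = 5903134080/79937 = 73847.33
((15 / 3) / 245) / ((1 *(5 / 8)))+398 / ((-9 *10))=-9679 / 2205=-4.39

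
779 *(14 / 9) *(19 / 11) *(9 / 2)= 103607 / 11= 9418.82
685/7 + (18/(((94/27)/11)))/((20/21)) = 1036831/6580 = 157.57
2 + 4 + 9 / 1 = 15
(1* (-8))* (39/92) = -78/23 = -3.39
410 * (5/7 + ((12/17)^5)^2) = 4310490331243330/14111957303143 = 305.45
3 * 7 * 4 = 84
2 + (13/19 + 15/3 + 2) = 184/19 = 9.68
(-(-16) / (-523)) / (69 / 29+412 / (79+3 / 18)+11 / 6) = -1322400 / 407052469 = -0.00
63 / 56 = 1.12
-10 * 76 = -760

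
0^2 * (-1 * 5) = 0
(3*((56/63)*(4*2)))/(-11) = -64/33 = -1.94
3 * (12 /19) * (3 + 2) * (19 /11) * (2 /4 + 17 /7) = 3690 /77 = 47.92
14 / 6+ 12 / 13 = 127 / 39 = 3.26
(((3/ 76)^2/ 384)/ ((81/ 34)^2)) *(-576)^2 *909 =215.62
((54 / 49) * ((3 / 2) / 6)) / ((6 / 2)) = 9 / 98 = 0.09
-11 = -11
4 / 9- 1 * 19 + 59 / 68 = -10825 / 612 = -17.69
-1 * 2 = -2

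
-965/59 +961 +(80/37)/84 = 43306498/45843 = 944.67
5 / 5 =1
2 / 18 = 1 / 9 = 0.11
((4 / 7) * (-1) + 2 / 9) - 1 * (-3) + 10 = 797 / 63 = 12.65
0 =0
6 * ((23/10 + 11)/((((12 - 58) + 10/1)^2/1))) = 133/2160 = 0.06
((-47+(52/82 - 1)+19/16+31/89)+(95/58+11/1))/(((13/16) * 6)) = -4322981/634926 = -6.81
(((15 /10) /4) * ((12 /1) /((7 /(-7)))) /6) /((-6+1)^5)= 3 /12500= 0.00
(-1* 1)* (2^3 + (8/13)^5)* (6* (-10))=485.30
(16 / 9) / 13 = 16 / 117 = 0.14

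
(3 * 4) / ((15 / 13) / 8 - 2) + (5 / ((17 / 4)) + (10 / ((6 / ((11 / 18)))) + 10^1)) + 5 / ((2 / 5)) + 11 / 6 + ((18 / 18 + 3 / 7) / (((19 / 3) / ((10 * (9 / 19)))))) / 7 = 63353301185 / 3134030886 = 20.21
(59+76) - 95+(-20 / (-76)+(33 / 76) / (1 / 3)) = 3159 / 76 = 41.57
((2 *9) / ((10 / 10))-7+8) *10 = 190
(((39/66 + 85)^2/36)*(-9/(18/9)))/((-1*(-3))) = -3545689/11616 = -305.24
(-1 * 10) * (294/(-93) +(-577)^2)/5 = -20641402/31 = -665851.68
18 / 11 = 1.64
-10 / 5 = -2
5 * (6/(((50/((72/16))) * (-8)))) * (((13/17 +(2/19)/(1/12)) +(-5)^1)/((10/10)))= 324/323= 1.00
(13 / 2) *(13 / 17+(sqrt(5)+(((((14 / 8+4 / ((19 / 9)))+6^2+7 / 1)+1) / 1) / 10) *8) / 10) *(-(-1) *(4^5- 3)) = 13273 *sqrt(5) / 20+980967611 / 32300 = 31854.48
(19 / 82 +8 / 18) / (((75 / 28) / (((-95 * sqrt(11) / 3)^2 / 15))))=27741406 / 149445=185.63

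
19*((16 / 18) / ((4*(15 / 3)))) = 38 / 45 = 0.84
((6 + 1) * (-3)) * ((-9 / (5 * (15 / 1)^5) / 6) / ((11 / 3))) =7 / 3093750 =0.00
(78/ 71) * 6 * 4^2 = 7488/ 71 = 105.46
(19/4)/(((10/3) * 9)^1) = 19/120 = 0.16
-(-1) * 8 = 8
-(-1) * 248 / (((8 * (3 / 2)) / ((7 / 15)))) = 434 / 45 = 9.64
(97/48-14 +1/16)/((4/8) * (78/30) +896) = -715/53838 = -0.01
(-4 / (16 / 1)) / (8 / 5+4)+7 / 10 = 0.66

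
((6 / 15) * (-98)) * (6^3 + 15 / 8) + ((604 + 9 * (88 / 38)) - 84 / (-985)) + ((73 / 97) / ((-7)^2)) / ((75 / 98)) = -431097028939 / 54460650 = -7915.75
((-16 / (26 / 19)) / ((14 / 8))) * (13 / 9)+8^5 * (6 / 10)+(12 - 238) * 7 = 5691782 / 315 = 18069.15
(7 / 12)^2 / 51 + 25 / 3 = 8.34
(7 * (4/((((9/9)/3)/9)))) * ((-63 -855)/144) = -4819.50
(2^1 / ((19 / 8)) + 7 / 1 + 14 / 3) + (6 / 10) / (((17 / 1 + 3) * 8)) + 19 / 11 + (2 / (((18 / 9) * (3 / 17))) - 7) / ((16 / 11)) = 2227627 / 167200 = 13.32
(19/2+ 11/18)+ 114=1117/9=124.11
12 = 12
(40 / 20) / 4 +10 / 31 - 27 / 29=-195 / 1798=-0.11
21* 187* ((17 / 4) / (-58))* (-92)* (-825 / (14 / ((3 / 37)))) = -542893725 / 4292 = -126489.68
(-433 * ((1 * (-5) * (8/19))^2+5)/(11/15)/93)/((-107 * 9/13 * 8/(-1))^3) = -5398633175/18762432746162688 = -0.00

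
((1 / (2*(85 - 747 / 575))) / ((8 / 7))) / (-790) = -805 / 121667584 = -0.00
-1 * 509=-509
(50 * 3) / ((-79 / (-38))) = 5700 / 79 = 72.15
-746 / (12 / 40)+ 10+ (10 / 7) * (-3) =-52100 / 21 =-2480.95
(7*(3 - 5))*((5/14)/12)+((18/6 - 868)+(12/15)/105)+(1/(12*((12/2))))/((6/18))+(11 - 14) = -3647143/4200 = -868.37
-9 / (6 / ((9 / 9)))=-3 / 2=-1.50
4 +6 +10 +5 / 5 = 21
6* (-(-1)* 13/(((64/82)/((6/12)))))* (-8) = -1599/4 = -399.75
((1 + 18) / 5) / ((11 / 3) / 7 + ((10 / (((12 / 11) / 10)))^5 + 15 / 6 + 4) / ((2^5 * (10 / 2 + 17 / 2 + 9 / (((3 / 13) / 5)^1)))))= 22698144 / 5794395609965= 0.00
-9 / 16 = -0.56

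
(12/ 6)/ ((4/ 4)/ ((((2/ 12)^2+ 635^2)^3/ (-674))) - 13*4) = -3058791986959802178301/ 79528591660954872358898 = -0.04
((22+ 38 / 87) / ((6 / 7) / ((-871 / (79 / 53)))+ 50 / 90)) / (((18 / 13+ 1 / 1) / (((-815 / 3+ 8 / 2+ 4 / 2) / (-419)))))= 6535420734752 / 606998453959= 10.77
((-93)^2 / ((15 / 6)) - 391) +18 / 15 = 15349 / 5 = 3069.80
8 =8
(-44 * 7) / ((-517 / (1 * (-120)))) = -3360 / 47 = -71.49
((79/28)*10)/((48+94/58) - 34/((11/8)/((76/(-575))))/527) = 2246039125/3950620646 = 0.57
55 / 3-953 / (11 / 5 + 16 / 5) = -4270 / 27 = -158.15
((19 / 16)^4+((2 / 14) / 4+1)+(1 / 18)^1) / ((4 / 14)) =12715823 / 1179648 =10.78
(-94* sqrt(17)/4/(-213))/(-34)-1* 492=-492-47* sqrt(17)/14484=-492.01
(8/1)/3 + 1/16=131/48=2.73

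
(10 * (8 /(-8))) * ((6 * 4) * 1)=-240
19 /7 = 2.71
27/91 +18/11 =1935/1001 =1.93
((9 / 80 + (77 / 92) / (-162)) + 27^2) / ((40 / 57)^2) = 39228482677 / 26496000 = 1480.54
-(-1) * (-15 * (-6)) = 90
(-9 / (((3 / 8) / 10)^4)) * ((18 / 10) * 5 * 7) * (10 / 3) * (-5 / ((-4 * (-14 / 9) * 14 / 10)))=3840000000 / 7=548571428.57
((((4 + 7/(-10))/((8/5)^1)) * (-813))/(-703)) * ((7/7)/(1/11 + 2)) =295119/258704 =1.14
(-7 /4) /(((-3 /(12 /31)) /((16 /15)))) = 112 /465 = 0.24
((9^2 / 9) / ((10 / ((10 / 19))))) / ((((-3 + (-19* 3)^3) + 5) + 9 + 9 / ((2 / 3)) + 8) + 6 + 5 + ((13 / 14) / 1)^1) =-63 / 24624760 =-0.00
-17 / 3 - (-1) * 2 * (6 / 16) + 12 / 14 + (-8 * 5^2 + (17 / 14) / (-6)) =-8579 / 42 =-204.26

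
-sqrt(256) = -16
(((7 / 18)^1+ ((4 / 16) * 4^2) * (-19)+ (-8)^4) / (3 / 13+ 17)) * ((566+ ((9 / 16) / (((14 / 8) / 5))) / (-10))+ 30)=31390705957 / 225792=139024.88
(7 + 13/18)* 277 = 38503/18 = 2139.06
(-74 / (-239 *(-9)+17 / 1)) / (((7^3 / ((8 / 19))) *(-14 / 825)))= 30525 / 12362749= 0.00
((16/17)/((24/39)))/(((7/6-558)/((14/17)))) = -168/74273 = -0.00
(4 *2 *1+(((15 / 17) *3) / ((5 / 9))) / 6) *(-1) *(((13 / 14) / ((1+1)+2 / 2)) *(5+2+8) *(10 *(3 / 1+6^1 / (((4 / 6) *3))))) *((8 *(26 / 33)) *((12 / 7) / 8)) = -3308.81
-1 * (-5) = 5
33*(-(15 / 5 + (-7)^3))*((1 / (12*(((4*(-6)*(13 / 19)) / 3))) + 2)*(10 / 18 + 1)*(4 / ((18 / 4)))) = 32423930 / 1053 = 30791.96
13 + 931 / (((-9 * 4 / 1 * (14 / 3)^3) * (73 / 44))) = 52517 / 4088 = 12.85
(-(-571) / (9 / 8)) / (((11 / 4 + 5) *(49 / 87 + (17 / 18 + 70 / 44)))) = 182149 / 8618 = 21.14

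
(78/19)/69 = 26/437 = 0.06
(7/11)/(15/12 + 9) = 28/451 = 0.06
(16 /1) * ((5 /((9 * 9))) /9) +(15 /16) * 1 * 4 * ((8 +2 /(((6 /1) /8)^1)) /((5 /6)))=35072 /729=48.11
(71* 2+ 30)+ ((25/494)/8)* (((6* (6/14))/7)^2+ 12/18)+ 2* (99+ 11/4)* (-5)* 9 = -127891699469/14233128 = -8985.49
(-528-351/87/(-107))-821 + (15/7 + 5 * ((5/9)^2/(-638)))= -52131193855/38706822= -1346.82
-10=-10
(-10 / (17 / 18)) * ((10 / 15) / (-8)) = 15 / 17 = 0.88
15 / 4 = 3.75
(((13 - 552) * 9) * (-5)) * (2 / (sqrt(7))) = 6930 * sqrt(7) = 18335.06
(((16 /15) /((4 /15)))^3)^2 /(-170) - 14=-38.09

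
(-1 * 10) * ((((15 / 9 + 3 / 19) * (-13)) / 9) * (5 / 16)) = 4225 / 513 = 8.24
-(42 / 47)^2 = -1764 / 2209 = -0.80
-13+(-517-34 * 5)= -700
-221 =-221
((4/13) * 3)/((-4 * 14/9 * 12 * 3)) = -3/728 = -0.00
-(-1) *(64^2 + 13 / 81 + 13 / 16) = 5309677 / 1296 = 4096.97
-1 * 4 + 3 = -1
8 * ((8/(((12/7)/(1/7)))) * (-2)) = -32/3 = -10.67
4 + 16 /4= 8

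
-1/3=-0.33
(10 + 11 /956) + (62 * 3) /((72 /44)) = 354709 /2868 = 123.68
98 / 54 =49 / 27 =1.81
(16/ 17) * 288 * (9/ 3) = 13824/ 17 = 813.18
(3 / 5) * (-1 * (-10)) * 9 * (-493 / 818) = -13311 / 409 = -32.55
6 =6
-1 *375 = -375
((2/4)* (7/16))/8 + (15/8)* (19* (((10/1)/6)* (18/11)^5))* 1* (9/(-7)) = -895.64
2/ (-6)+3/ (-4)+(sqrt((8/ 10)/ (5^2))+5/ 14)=-61/ 84+2 * sqrt(5)/ 25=-0.55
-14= -14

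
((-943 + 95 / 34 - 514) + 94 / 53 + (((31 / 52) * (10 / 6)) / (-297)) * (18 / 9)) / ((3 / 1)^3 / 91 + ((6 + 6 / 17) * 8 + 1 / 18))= -212212900508 / 7477190127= -28.38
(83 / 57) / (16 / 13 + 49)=1079 / 37221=0.03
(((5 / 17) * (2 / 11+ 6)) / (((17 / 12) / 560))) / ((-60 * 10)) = -224 / 187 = -1.20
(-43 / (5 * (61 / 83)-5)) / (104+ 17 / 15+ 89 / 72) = 128484 / 421223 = 0.31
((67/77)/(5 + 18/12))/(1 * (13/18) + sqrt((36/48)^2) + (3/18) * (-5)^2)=4824/203203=0.02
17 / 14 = 1.21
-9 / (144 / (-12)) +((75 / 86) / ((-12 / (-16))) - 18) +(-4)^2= -0.09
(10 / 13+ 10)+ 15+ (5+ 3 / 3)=413 / 13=31.77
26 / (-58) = -13 / 29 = -0.45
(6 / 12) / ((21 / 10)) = 5 / 21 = 0.24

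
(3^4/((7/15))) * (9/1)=10935/7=1562.14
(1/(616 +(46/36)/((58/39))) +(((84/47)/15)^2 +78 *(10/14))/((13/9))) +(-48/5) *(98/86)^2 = 52095580453455366/1994707933734425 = 26.12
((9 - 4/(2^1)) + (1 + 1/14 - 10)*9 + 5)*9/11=-783/14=-55.93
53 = 53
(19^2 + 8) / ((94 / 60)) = 11070 / 47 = 235.53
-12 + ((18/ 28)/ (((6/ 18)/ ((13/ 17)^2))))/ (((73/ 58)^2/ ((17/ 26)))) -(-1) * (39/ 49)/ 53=-11.52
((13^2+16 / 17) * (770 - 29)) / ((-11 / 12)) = -25688988 / 187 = -137374.27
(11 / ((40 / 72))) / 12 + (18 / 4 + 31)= 743 / 20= 37.15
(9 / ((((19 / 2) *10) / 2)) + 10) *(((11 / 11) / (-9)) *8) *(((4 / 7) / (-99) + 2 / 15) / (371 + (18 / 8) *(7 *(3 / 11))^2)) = -150605312 / 49430025225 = -0.00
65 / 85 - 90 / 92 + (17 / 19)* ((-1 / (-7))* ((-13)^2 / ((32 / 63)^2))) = 635310905 / 7607296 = 83.51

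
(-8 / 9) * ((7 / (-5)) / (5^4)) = 56 / 28125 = 0.00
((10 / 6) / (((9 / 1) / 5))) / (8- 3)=5 / 27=0.19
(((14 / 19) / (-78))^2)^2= 2401 / 301489944561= 0.00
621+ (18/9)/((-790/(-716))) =246011/395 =622.81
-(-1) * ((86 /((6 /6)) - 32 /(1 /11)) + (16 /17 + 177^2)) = 528087 /17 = 31063.94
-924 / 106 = -462 / 53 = -8.72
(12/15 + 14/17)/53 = 138/4505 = 0.03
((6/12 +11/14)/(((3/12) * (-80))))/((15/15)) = -9/140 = -0.06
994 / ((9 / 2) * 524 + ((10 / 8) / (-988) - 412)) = 3928288 / 7690587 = 0.51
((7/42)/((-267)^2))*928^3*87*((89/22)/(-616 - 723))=-5794045952/11797929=-491.11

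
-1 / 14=-0.07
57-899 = -842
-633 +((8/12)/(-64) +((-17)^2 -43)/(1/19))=387935/96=4040.99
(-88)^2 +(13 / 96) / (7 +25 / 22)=66536591 / 8592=7744.02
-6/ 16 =-3/ 8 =-0.38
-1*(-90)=90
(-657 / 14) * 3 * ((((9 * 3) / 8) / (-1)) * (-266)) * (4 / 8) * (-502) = 253791873 / 8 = 31723984.12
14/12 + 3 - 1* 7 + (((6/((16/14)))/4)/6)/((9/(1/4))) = -2.83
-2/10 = -1/5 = -0.20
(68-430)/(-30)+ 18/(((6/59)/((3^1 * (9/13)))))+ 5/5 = 74233/195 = 380.68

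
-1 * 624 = -624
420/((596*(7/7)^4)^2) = 105/88804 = 0.00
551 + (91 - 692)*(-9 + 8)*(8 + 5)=8364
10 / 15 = 2 / 3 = 0.67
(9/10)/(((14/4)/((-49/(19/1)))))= -63/95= -0.66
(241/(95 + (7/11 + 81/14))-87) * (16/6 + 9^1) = -46260865/46857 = -987.28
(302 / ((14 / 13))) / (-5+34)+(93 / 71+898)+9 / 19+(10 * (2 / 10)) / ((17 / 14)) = 4241536603 / 4655399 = 911.10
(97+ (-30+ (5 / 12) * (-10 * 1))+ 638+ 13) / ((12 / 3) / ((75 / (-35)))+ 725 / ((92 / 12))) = 492545 / 63962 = 7.70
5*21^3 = 46305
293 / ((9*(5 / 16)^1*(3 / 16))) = 75008 / 135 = 555.61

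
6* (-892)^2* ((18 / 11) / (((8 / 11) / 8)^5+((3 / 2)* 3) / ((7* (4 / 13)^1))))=70455066941952 / 18843023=3739053.28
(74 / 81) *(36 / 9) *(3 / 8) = 37 / 27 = 1.37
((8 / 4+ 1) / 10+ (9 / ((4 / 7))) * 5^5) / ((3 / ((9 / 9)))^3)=328127 / 180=1822.93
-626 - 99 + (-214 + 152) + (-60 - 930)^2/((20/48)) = 2351453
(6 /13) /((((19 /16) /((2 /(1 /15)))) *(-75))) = -192 /1235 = -0.16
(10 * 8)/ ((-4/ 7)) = -140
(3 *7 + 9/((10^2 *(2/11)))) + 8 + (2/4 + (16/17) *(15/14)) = 737881/23800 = 31.00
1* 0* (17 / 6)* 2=0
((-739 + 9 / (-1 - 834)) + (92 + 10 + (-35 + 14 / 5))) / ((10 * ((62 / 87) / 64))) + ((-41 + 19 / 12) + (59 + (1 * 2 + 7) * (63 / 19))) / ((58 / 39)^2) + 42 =-196735731426633 / 33089313200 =-5945.60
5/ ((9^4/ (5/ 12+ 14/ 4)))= 0.00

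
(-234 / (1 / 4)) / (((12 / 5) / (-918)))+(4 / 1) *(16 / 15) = 5370364 / 15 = 358024.27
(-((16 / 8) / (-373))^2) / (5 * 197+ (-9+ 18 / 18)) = -4 / 135929033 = -0.00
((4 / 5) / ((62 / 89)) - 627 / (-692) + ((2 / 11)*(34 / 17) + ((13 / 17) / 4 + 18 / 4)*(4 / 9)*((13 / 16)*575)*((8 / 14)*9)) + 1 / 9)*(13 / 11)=5923.31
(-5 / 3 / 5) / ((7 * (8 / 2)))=-1 / 84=-0.01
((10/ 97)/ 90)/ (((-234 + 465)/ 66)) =2/ 6111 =0.00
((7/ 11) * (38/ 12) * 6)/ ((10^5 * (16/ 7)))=931/ 17600000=0.00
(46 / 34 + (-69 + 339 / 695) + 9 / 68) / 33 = -3167693 / 1559580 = -2.03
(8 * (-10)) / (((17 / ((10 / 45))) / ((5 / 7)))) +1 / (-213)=-57157 / 76041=-0.75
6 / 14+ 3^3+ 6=234 / 7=33.43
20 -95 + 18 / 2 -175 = -241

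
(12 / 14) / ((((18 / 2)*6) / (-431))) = -431 / 63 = -6.84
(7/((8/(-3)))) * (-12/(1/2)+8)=42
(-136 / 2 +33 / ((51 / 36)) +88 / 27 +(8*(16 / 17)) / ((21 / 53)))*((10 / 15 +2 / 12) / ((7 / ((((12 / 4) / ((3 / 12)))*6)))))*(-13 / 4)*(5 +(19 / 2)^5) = 725432455345 / 14994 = 48381516.30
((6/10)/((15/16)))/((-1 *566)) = -8/7075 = -0.00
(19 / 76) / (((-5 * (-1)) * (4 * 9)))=1 / 720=0.00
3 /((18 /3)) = 1 /2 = 0.50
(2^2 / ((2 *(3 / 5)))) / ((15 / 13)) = 26 / 9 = 2.89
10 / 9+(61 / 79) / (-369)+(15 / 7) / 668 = 1.11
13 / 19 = 0.68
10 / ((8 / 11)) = 55 / 4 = 13.75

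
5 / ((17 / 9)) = 2.65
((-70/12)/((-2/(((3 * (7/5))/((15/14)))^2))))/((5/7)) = 117649/1875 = 62.75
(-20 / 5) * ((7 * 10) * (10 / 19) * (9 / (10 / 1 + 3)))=-25200 / 247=-102.02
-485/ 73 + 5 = -120/ 73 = -1.64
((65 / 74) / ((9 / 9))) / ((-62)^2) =65 / 284456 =0.00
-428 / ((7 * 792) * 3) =-107 / 4158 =-0.03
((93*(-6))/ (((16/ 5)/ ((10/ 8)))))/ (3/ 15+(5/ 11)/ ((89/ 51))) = -34142625/ 72128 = -473.36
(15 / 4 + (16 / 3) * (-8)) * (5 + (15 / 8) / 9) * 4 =-58375 / 72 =-810.76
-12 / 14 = -6 / 7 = -0.86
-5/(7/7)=-5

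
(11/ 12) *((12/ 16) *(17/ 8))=187/ 128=1.46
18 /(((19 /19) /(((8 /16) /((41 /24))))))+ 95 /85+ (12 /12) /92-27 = -1321159 /64124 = -20.60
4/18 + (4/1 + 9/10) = 461/90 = 5.12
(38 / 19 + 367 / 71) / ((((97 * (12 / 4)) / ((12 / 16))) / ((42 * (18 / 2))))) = 96201 / 13774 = 6.98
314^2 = 98596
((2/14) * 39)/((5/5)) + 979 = 6892/7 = 984.57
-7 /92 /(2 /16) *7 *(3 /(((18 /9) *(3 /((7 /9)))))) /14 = -49 /414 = -0.12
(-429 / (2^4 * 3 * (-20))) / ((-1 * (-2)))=143 / 640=0.22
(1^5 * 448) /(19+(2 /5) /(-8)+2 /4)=8960 /389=23.03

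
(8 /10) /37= 4 /185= 0.02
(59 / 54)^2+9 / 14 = 37489 / 20412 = 1.84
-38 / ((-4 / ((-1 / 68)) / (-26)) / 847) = 209209 / 68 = 3076.60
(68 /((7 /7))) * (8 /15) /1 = 544 /15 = 36.27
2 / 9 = 0.22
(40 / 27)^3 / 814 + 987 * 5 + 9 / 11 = 39540777674 / 8010981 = 4935.82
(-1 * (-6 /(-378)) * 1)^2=1 /3969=0.00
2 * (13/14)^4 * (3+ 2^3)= 314171/19208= 16.36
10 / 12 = 5 / 6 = 0.83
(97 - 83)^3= 2744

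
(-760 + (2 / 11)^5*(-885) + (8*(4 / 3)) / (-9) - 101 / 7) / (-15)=23613979621 / 456579585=51.72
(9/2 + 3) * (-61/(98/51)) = -46665/196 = -238.09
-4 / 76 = -1 / 19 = -0.05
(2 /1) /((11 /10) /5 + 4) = 100 /211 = 0.47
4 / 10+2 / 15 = 8 / 15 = 0.53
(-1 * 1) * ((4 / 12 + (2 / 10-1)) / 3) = 7 / 45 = 0.16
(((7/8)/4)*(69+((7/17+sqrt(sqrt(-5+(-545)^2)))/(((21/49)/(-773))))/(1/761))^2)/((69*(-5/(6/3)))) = -7*(28820878+70002107*sqrt(2)*74255^(1/4))^2/14357520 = -1348399525639.52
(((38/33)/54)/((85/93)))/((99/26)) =15314/2499255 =0.01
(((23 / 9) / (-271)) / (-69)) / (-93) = -1 / 680481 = -0.00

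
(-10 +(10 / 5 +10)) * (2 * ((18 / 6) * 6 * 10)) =720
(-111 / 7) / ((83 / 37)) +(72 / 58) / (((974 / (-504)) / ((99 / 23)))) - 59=-12990698362 / 188725649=-68.83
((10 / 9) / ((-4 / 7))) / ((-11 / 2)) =35 / 99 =0.35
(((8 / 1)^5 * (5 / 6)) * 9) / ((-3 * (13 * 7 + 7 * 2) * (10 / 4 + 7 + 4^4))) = -32768 / 11151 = -2.94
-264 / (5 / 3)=-792 / 5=-158.40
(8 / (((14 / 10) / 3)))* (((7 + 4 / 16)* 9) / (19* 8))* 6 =11745 / 266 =44.15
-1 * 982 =-982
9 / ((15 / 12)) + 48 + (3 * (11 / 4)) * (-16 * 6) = -3684 / 5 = -736.80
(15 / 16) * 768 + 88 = 808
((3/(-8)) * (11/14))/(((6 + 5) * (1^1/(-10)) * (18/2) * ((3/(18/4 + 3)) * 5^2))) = 0.00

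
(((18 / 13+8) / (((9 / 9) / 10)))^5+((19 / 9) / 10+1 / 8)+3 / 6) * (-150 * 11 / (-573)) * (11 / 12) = 588649838012574311765 / 30636128016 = 19214237442.31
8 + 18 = 26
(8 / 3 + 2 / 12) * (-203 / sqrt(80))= -3451 * sqrt(5) / 120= -64.31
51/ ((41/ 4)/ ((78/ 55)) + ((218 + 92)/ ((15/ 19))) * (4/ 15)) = 238680/ 523873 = 0.46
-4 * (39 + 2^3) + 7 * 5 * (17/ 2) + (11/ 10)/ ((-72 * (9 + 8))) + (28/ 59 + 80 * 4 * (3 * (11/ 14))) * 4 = 15815146457/ 5055120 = 3128.54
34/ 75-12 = -866/ 75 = -11.55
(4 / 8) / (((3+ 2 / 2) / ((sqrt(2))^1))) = sqrt(2) / 8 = 0.18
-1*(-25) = 25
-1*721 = -721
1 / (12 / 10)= 5 / 6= 0.83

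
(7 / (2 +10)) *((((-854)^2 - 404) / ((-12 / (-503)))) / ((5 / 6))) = 320812394 / 15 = 21387492.93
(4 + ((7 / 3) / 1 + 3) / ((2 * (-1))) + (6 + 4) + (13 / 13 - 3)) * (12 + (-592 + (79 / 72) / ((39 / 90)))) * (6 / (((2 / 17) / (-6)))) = 21440230 / 13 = 1649248.46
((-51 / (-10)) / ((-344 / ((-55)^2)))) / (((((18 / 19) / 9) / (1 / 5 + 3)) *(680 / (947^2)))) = -6185291673 / 3440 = -1798049.90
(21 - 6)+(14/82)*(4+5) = 678/41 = 16.54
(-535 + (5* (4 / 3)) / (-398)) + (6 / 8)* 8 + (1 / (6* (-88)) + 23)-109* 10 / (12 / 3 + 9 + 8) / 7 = -2643427319 / 5148528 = -513.43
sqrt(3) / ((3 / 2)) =2 * sqrt(3) / 3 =1.15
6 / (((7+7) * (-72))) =-1 / 168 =-0.01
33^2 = 1089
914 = 914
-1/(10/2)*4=-0.80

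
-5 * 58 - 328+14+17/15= -9043/15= -602.87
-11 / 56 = -0.20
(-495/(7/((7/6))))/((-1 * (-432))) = -55/288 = -0.19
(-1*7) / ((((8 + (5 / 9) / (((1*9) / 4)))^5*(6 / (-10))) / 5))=203395756725 / 133009393261568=0.00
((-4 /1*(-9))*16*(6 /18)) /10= 96 /5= 19.20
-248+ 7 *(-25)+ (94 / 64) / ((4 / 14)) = -417.86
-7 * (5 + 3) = -56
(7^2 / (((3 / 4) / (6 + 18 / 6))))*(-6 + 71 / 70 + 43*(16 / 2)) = 996702 / 5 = 199340.40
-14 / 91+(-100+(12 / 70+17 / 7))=-6341 / 65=-97.55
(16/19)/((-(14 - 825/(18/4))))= 12/2413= 0.00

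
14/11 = 1.27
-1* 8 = -8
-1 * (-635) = 635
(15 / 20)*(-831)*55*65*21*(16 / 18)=-41591550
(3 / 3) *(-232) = -232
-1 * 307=-307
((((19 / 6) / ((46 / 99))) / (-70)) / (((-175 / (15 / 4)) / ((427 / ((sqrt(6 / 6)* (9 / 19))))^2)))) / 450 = 280745729 / 74520000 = 3.77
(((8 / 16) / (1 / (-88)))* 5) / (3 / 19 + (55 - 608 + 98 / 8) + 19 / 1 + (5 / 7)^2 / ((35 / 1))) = 5734960 / 13596483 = 0.42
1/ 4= 0.25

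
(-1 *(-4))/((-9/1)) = -4/9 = -0.44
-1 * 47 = -47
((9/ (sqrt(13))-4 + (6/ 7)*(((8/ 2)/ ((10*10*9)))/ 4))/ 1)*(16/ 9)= -2.67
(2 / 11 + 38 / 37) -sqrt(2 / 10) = 492 / 407 -sqrt(5) / 5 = 0.76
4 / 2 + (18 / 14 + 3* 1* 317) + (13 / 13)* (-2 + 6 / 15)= 33344 / 35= 952.69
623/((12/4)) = 623/3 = 207.67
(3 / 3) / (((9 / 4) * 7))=4 / 63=0.06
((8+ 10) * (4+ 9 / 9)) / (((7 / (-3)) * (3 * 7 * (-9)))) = 10 / 49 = 0.20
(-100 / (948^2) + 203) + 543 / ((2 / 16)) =1021601747 / 224676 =4547.00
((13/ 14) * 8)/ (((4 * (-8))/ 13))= -169/ 56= -3.02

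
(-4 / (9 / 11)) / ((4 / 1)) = -1.22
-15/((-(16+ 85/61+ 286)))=305/6169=0.05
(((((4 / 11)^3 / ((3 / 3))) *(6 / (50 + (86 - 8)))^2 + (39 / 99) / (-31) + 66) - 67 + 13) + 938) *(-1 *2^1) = -7525906565 / 3961056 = -1899.97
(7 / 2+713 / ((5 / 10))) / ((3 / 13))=12389 / 2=6194.50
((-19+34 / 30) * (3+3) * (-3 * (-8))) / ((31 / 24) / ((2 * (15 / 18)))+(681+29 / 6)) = -308736 / 82393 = -3.75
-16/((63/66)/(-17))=5984/21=284.95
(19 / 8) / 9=19 / 72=0.26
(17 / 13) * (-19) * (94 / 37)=-30362 / 481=-63.12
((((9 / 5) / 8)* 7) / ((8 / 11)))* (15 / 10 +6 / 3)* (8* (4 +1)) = 4851 / 16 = 303.19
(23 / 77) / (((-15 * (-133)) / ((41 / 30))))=943 / 4608450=0.00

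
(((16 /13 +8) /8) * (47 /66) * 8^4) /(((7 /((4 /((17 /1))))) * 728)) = 240640 /1548547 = 0.16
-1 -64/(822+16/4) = -445/413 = -1.08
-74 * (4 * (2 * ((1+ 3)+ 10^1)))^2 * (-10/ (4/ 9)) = 20885760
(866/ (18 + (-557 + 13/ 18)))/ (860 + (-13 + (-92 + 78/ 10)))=-0.00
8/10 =4/5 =0.80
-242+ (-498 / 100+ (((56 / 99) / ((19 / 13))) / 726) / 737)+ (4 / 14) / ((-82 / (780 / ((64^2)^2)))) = -3740300572754092454161 / 15144143579460403200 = -246.98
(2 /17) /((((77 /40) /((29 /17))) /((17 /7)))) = 2320 /9163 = 0.25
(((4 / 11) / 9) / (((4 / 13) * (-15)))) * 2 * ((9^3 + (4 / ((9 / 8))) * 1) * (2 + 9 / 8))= -428545 / 10692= -40.08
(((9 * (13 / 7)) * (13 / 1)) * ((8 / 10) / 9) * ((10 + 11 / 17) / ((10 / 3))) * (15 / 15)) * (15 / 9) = 61178 / 595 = 102.82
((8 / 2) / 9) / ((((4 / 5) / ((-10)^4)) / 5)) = 250000 / 9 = 27777.78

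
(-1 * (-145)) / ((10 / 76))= 1102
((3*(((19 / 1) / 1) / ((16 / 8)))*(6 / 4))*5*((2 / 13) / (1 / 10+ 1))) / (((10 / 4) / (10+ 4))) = 23940 / 143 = 167.41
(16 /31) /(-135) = -16 /4185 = -0.00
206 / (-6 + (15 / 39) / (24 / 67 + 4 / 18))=-187460 / 4857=-38.60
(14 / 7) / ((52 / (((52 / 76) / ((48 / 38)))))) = 1 / 48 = 0.02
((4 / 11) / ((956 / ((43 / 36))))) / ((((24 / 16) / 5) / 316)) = 33970 / 70983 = 0.48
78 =78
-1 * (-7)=7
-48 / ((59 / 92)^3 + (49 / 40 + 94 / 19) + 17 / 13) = -46160624640 / 7447065473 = -6.20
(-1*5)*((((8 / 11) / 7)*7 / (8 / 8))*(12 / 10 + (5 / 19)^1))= -1112 / 209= -5.32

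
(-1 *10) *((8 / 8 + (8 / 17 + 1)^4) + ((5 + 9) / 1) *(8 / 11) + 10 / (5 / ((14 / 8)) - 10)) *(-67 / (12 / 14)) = 31150357637 / 2756193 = 11301.95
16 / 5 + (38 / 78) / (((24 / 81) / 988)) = 16277 / 10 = 1627.70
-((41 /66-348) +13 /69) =347.19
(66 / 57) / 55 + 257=24417 / 95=257.02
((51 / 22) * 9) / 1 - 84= -1389 / 22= -63.14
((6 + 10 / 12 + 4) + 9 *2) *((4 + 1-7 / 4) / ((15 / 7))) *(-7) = -110201 / 360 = -306.11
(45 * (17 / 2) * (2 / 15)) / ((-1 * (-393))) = 17 / 131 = 0.13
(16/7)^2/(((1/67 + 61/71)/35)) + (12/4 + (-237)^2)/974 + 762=7291928300/7087311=1028.87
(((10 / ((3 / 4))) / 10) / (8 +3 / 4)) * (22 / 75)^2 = 7744 / 590625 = 0.01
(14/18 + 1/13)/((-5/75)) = -500/39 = -12.82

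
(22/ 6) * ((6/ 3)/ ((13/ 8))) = 176/ 39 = 4.51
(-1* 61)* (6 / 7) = -366 / 7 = -52.29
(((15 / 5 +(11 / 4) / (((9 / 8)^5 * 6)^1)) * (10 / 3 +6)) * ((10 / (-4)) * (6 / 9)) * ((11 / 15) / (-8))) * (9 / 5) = 44390269 / 5314410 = 8.35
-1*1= -1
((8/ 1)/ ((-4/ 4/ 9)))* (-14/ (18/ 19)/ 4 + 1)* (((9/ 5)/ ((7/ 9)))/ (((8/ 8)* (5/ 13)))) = 204282/ 175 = 1167.33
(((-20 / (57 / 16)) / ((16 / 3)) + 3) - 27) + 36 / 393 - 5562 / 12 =-2431559 / 4978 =-488.46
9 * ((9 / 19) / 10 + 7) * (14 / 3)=28119 / 95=295.99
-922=-922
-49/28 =-7/4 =-1.75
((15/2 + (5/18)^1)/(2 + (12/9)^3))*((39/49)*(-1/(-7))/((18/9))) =585/5782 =0.10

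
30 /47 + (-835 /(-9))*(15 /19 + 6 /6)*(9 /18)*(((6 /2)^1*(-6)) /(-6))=668875 /2679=249.67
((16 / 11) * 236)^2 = 14258176 / 121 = 117836.17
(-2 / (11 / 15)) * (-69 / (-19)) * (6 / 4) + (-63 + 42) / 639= -662828 / 44517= -14.89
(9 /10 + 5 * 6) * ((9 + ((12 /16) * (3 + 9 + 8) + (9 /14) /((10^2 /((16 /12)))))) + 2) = 2812827 /3500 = 803.66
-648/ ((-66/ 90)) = 9720/ 11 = 883.64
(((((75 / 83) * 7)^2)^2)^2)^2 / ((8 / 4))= 33308022894011468820297159254550933837890625 / 10145640597907727504956712799362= 3282988646461.65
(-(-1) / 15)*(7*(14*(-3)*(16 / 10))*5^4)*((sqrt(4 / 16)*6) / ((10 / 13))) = -76440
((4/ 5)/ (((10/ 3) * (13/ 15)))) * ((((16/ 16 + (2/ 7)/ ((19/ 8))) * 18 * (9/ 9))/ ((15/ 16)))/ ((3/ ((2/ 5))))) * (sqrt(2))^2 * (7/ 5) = 343296/ 154375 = 2.22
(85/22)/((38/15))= 1275/836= 1.53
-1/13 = -0.08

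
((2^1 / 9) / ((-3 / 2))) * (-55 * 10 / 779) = 2200 / 21033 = 0.10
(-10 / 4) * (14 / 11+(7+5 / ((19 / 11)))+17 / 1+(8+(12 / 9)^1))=-117565 / 1254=-93.75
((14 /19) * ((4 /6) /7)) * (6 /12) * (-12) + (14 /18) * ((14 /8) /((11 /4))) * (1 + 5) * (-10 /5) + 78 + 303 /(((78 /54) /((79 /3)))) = 45609431 /8151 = 5595.56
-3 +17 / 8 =-7 / 8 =-0.88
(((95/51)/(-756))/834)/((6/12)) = -95/16077852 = -0.00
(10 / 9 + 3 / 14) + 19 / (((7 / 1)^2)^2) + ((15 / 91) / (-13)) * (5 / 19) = 184564403 / 138772998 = 1.33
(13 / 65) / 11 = 1 / 55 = 0.02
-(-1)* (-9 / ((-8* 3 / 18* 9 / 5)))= 15 / 4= 3.75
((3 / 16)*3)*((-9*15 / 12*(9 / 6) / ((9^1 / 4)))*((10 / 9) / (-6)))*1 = 25 / 32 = 0.78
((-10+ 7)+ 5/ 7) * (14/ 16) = -2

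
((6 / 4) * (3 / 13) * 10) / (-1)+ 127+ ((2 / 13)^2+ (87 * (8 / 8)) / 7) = 160877 / 1183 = 135.99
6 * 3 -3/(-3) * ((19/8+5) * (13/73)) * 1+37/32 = 47817/2336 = 20.47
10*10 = 100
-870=-870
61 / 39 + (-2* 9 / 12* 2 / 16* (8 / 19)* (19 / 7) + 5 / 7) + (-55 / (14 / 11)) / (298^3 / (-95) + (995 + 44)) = 2.06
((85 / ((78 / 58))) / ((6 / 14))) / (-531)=-17255 / 62127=-0.28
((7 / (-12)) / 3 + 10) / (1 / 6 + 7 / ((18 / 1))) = 353 / 20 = 17.65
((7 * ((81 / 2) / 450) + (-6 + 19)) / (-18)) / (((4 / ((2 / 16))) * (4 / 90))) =-1363 / 2560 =-0.53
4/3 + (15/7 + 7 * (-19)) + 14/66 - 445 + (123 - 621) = -82568/77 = -1072.31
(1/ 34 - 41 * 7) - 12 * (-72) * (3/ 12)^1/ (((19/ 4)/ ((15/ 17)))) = -159463/ 646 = -246.85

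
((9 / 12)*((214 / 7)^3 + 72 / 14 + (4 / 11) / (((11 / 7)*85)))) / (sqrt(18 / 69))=12601836298*sqrt(138) / 3527755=41963.81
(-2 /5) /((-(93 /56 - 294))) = -112 /81855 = -0.00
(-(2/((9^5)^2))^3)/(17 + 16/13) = -104/10046704511226240232887780668637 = -0.00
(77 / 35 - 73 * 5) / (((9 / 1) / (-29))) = 52606 / 45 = 1169.02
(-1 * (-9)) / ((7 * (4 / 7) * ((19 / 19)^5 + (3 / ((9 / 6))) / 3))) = 27 / 20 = 1.35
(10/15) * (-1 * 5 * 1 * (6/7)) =-20/7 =-2.86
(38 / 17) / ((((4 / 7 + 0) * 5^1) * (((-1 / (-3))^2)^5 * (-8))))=-7853517 / 1360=-5774.64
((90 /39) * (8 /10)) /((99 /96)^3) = 262144 /155727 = 1.68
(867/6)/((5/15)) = 867/2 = 433.50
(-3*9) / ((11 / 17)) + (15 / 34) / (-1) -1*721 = -285425 / 374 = -763.17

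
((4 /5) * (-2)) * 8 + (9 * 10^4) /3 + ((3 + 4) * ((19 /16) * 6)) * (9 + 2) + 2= 1221513 /40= 30537.82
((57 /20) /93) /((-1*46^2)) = -19 /1311920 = -0.00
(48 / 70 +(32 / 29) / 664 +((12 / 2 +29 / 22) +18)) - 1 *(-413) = 813648511 / 1853390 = 439.01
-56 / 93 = -0.60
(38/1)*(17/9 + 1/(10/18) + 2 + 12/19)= 10808/45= 240.18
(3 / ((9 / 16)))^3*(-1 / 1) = -4096 / 27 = -151.70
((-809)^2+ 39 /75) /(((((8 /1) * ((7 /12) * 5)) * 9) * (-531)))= -1168717 /199125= -5.87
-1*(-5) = 5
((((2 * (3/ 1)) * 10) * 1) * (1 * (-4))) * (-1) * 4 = 960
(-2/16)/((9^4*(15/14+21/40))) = -35/2932767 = -0.00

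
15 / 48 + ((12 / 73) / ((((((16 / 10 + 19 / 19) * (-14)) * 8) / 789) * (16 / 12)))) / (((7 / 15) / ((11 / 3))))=-860135 / 372008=-2.31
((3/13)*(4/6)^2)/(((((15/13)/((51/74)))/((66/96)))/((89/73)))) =16643/324120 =0.05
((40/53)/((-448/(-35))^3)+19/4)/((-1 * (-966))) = 1178567/239665152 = 0.00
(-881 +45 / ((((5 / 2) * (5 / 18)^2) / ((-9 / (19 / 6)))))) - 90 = -776153 / 475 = -1634.01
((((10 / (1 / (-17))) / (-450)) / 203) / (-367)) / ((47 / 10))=-34 / 31513923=-0.00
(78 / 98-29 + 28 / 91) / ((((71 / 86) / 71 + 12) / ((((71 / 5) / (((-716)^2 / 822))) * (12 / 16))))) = -6689248173 / 168669206888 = -0.04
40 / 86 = 20 / 43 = 0.47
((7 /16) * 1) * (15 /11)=0.60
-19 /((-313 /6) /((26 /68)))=741 /5321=0.14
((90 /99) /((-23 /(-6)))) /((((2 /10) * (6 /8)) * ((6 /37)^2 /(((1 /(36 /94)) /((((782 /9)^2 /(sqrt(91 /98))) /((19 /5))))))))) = 6112585 * sqrt(182) /1083009004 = 0.08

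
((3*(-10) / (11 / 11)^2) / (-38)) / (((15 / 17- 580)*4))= -51 / 149644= -0.00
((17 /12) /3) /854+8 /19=246275 /584136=0.42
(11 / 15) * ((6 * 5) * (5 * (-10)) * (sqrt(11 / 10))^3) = -121 * sqrt(110) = -1269.06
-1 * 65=-65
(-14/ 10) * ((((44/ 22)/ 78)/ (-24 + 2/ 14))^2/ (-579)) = 343/ 122803494255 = 0.00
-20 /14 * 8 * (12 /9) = -320 /21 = -15.24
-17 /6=-2.83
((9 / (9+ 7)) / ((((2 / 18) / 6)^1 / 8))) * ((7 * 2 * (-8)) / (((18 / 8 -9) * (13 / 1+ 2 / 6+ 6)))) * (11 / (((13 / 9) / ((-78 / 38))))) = -1796256 / 551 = -3259.99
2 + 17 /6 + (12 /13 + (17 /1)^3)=383663 /78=4918.76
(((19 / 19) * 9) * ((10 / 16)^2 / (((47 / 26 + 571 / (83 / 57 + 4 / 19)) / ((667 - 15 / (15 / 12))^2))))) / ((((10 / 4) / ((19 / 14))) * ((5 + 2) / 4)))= 1358.50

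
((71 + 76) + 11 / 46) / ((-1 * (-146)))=6773 / 6716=1.01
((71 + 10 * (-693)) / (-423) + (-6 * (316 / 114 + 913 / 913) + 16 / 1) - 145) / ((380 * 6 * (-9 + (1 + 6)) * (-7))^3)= -544171 / 130693088348928000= -0.00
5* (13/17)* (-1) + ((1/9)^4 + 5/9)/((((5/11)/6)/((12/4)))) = 1126679/61965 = 18.18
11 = 11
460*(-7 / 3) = -3220 / 3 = -1073.33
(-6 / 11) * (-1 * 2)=12 / 11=1.09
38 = 38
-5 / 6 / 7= -5 / 42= -0.12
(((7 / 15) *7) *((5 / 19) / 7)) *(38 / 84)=1 / 18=0.06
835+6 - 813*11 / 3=-2140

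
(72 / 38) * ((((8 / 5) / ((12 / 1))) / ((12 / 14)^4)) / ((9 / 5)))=2401 / 9234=0.26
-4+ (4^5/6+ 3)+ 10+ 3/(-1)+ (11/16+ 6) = 8801/48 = 183.35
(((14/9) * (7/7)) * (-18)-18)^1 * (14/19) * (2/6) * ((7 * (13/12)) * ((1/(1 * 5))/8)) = -14651/6840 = -2.14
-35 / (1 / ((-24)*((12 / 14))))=720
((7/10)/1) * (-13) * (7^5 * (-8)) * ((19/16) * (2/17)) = 29059303/170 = 170937.08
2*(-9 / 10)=-9 / 5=-1.80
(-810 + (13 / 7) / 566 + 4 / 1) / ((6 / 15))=-15966795 / 7924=-2014.99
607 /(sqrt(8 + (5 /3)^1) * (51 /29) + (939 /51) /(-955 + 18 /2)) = 88607622598 /224229996607 + 2668810440956 * sqrt(87) /224229996607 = 111.41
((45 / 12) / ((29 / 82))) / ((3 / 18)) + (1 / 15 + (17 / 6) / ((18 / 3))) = 334913 / 5220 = 64.16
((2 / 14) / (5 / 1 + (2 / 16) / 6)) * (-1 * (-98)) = 672 / 241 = 2.79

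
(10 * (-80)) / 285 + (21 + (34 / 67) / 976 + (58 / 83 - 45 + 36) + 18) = 4314513803 / 154684776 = 27.89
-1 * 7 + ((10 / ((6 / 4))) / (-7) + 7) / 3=-314 / 63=-4.98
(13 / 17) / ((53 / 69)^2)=61893 / 47753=1.30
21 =21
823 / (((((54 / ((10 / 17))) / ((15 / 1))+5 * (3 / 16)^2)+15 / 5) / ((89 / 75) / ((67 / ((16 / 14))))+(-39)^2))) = 11272205568256 / 83706651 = 134663.20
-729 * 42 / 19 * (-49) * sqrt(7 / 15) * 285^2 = 4381394999.88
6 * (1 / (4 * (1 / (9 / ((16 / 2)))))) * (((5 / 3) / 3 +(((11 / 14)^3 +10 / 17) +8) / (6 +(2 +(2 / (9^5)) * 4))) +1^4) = 1600332442473 / 352584243200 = 4.54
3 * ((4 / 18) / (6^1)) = 0.11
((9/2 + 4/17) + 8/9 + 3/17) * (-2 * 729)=-143775/17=-8457.35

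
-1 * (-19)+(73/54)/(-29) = 29681/1566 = 18.95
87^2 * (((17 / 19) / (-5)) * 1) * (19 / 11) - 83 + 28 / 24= -799043 / 330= -2421.34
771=771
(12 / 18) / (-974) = -1 / 1461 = -0.00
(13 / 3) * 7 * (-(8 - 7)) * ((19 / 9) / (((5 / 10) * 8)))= -1729 / 108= -16.01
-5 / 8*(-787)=3935 / 8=491.88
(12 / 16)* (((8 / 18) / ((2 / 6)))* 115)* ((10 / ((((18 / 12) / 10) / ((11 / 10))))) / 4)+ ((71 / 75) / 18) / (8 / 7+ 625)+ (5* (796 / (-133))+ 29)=1658462397701 / 786967650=2107.41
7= 7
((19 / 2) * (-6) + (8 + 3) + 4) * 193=-8106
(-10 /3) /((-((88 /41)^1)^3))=344605 /1022208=0.34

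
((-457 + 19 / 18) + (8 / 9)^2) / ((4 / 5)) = -368675 / 648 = -568.94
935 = 935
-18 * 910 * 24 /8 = -49140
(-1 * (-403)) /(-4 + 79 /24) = -9672 /17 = -568.94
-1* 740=-740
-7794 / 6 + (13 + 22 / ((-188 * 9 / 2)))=-543989 / 423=-1286.03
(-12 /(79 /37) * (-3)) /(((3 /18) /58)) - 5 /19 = 8806789 /1501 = 5867.28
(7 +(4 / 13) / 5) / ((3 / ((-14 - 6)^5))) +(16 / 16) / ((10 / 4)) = -7532307.29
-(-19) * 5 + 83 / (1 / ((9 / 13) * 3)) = 267.38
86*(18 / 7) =1548 / 7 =221.14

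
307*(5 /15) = 102.33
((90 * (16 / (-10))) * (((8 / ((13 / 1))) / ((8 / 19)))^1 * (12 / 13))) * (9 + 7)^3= -134479872 / 169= -795738.89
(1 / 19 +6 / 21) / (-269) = -45 / 35777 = -0.00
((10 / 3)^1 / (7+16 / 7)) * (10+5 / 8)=595 / 156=3.81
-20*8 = -160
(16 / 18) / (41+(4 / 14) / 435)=8120 / 374541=0.02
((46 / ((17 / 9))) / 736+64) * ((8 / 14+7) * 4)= 1939.29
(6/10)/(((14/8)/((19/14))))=0.47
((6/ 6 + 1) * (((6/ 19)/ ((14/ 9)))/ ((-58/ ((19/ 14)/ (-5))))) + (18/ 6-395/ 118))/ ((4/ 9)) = -325926/ 419195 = -0.78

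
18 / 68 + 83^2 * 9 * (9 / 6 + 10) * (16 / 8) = 48484791 / 34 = 1426023.26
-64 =-64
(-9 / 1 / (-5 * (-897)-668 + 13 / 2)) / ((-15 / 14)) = 28 / 12745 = 0.00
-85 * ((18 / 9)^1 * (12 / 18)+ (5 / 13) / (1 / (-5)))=50.13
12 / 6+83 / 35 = 153 / 35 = 4.37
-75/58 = -1.29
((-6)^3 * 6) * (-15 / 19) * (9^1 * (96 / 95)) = 3359232 / 361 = 9305.35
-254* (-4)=1016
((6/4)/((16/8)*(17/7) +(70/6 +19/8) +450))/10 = 126/393875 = 0.00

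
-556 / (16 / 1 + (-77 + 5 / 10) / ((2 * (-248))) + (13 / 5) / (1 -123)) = -168223360 / 4881177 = -34.46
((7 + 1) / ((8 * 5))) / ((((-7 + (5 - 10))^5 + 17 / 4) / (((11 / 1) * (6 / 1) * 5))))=-264 / 995311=-0.00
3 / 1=3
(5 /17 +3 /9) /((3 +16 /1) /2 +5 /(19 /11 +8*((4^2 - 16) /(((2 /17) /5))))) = 1216 /24021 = 0.05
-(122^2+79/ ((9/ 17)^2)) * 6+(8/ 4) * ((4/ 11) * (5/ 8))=-27025435/ 297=-90994.73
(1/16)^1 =1/16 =0.06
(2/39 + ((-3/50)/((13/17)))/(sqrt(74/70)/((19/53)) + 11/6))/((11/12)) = 139545412/1582118395 -11093112 * sqrt(1295)/7910591975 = 0.04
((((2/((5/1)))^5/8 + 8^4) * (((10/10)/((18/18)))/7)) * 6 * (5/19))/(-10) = -5485716/59375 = -92.39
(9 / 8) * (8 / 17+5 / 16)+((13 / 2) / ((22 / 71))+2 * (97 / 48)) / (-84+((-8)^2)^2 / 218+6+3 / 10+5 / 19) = 39629863217 / 87217781376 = 0.45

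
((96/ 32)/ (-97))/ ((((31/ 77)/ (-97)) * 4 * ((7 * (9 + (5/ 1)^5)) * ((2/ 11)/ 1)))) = 363/ 777232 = 0.00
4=4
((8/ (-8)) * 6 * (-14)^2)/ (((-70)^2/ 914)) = -219.36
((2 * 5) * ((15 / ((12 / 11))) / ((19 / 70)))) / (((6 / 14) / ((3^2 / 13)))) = 818.32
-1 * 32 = -32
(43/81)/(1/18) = 86/9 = 9.56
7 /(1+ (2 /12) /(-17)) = 714 /101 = 7.07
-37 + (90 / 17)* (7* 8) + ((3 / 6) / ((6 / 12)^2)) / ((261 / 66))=384505 / 1479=259.98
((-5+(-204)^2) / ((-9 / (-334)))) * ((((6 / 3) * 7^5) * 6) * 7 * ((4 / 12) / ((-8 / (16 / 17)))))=-85495137674.56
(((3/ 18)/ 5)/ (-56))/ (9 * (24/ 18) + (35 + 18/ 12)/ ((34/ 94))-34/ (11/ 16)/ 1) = -187/ 19935720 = -0.00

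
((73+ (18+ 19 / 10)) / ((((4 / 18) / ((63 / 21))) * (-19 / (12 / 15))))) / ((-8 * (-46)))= -25083 / 174800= -0.14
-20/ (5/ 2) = -8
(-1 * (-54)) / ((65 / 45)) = 37.38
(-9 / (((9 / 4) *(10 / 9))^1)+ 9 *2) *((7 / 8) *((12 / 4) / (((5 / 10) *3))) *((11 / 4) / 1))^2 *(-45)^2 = 21611205 / 32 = 675350.16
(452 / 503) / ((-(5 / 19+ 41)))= -2147 / 98588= -0.02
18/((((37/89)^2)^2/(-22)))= -24845927436/1874161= -13257.09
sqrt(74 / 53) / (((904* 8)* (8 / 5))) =5* sqrt(3922) / 3066368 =0.00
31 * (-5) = -155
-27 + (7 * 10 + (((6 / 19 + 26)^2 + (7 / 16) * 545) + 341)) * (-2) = -7829127 / 2888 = -2710.92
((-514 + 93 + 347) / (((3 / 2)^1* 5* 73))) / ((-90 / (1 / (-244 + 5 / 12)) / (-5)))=8 / 259515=0.00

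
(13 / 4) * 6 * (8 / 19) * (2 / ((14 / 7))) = 156 / 19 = 8.21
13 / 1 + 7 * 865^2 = 5237588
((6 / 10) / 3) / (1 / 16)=16 / 5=3.20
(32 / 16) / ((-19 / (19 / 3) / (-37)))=74 / 3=24.67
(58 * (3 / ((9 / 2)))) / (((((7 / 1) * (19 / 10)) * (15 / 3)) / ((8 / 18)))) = 928 / 3591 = 0.26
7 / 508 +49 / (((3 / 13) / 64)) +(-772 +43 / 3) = 19555481 / 1524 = 12831.68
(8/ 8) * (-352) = -352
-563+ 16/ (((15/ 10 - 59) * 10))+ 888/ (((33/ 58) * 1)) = 6310449/ 6325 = 997.70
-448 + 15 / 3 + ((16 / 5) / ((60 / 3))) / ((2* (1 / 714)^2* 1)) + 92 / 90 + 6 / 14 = 63538856 / 1575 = 40342.13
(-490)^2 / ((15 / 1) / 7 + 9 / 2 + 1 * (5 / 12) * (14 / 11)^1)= 55463100 / 1657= 33472.00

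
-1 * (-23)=23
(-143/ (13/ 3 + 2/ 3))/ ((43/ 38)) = -5434/ 215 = -25.27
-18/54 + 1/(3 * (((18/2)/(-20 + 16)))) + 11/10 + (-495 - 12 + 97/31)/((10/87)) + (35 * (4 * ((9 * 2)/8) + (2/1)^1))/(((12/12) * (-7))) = -37146553/8370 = -4438.06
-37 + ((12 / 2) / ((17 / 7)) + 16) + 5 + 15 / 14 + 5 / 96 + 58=520867 / 11424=45.59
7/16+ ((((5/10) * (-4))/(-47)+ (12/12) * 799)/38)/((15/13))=799897/42864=18.66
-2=-2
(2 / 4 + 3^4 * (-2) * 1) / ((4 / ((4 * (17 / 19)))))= -144.50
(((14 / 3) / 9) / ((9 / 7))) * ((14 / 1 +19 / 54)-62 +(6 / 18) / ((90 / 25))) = -41944 / 2187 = -19.18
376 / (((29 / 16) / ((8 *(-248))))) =-11935744 / 29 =-411577.38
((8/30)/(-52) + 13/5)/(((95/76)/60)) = 8096/65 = 124.55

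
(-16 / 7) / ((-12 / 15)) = 20 / 7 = 2.86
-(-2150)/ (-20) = -215/ 2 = -107.50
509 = 509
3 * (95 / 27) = 95 / 9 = 10.56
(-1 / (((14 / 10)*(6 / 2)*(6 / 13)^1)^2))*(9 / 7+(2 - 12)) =257725 / 111132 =2.32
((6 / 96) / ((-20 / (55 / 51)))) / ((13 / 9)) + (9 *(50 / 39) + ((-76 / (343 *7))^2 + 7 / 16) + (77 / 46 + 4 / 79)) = 2029578948688307 / 148153356490048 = 13.70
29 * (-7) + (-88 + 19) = -272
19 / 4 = 4.75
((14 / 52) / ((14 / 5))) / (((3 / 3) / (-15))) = -75 / 52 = -1.44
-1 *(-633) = 633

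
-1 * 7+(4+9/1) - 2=4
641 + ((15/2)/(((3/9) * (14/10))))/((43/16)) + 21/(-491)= 95611510/147791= 646.94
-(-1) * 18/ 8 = 9/ 4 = 2.25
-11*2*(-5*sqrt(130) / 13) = 110*sqrt(130) / 13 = 96.48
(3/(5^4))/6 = 1/1250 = 0.00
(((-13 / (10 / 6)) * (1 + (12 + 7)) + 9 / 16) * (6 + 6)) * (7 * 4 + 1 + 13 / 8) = -1827945 / 32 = -57123.28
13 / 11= 1.18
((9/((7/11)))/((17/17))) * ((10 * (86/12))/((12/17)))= 40205/28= 1435.89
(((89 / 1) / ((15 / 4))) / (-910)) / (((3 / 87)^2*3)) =-149698 / 20475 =-7.31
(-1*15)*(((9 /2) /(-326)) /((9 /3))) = 45 /652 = 0.07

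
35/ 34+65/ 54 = 1025/ 459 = 2.23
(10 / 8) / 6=5 / 24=0.21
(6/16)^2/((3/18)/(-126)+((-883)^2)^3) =1701/5733317589718034965808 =0.00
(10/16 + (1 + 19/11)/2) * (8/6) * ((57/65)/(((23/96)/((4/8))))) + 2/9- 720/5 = -4112326/29601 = -138.93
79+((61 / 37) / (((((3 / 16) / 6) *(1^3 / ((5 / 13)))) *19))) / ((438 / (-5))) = 158089439 / 2001441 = 78.99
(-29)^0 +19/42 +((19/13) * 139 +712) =500467/546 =916.61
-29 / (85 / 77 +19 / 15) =-33495 / 2738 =-12.23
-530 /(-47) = 530 /47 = 11.28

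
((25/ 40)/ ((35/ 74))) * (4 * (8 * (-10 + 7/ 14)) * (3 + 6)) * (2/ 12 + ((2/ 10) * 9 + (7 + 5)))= -1767342/ 35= -50495.49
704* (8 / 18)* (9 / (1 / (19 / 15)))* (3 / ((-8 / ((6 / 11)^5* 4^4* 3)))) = -3630956544 / 73205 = -49599.84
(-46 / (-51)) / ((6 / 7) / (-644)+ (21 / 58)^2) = 174396488 / 25090011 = 6.95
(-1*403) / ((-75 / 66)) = 8866 / 25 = 354.64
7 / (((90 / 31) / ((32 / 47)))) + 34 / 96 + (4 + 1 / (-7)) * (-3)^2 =8695879 / 236880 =36.71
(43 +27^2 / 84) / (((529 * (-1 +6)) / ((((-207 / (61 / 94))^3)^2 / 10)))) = 18557183679696286653252024 / 9016065513175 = 2058235230498.16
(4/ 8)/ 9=0.06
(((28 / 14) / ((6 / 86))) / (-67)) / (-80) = 43 / 8040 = 0.01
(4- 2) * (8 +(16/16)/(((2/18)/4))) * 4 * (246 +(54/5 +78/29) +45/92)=305194296/3335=91512.53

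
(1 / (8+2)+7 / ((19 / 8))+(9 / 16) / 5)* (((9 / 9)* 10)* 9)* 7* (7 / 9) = 235347 / 152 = 1548.34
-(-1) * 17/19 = 17/19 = 0.89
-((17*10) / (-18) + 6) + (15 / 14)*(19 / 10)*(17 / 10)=17401 / 2520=6.91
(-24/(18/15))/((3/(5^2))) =-500/3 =-166.67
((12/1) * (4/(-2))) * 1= -24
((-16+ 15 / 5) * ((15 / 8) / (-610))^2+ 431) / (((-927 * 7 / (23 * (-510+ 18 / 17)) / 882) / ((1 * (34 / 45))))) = 518119.32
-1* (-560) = 560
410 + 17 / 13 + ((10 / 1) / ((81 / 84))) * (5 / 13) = 11213 / 27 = 415.30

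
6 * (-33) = -198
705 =705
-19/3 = -6.33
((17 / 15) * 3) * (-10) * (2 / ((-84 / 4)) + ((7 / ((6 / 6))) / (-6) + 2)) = -527 / 21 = -25.10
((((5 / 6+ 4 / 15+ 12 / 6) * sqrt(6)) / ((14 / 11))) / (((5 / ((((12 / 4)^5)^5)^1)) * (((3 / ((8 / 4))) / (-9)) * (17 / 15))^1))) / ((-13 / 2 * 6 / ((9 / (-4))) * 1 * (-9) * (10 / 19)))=65190741792.82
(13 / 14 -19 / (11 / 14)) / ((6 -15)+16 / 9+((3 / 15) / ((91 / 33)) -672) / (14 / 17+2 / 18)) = 27233505 / 850430608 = 0.03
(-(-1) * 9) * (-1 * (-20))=180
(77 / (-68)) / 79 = -77 / 5372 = -0.01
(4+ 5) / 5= 9 / 5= 1.80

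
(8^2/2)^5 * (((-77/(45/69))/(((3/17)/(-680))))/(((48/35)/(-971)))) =-291825725671997440/27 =-10808360210073979.26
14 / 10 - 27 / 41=152 / 205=0.74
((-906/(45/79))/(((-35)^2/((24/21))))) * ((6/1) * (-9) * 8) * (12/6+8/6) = 18322944/8575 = 2136.79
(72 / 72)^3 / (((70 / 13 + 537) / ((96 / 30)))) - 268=-9448132 / 35255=-267.99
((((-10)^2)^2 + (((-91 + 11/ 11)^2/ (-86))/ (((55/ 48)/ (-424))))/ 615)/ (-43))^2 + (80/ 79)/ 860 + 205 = 3016130668888819479/ 54935615833879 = 54903.01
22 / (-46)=-11 / 23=-0.48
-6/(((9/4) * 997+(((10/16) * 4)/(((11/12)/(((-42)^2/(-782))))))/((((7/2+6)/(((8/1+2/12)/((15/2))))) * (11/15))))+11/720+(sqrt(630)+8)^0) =-3883286880/1451898645539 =-0.00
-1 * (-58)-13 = 45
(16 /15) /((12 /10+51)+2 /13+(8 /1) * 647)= 208 /1019529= 0.00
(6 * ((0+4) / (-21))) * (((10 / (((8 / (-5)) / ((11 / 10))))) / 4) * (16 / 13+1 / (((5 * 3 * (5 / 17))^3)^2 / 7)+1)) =14199827047736 / 3239208984375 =4.38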